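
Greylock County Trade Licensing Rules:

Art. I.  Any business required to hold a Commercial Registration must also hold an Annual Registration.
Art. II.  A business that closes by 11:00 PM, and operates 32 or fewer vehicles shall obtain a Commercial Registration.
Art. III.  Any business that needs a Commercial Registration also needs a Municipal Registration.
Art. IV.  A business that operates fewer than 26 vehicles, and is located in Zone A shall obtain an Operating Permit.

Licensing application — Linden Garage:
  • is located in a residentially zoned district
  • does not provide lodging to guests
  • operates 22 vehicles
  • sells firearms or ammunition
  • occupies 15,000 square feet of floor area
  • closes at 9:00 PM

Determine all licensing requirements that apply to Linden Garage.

Annual Registration, Commercial Registration, Municipal Registration

Art. I. Commercial Registration is required → Annual Registration also required.
Art. II. closes 9:00 PM, at/before 11:00 PM; vehicles 22 ≤ 32 → Commercial Registration required.
Art. III. Commercial Registration is required → Municipal Registration also required.
Art. IV. vehicles 22 < 26; is located in a residentially zoned district (not: is located in Zone A) → Operating Permit not required.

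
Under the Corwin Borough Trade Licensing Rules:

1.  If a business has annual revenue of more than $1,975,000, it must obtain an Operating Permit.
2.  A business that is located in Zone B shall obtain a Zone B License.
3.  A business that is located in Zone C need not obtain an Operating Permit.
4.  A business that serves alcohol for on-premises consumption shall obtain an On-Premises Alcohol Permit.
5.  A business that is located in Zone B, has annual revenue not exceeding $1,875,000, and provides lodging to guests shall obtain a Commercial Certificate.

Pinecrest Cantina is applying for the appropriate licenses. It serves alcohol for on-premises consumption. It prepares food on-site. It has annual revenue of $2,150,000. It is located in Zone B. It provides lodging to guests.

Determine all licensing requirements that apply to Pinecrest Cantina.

1. revenue $2,150,000 > $1,975,000 → Operating Permit required.
2. is located in Zone B → Zone B License required.
3. is located in Zone B (not: is located in Zone C) → Operating Permit exemption does not apply.
4. serves alcohol for on-premises consumption → On-Premises Alcohol Permit required.
5. is located in Zone B; revenue $2,150,000 > $1,875,000; provides lodging to guests → Commercial Certificate not required.

On-Premises Alcohol Permit, Operating Permit, Zone B License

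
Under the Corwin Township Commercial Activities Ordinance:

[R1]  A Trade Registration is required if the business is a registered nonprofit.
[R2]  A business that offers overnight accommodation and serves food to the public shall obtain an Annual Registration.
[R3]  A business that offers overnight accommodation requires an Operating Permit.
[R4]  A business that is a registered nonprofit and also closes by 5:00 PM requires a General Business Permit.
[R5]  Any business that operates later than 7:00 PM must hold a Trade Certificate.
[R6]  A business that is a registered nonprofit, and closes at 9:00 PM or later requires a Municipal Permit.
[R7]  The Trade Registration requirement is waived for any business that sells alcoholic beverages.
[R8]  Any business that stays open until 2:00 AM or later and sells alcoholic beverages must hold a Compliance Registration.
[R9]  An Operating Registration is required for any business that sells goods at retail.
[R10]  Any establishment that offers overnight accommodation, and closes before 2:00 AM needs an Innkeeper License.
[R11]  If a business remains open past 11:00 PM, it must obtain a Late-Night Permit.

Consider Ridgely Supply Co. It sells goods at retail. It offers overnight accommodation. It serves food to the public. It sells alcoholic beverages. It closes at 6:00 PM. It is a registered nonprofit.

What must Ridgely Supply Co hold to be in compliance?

Annual Registration, Innkeeper License, Operating Permit, Operating Registration

[R1] is a registered nonprofit → Trade Registration required.
[R2] offers overnight accommodation; serves food to the public → Annual Registration required.
[R3] offers overnight accommodation → Operating Permit required.
[R4] is a registered nonprofit; closes 6:00 PM, after 5:00 PM → General Business Permit not required.
[R5] closes 6:00 PM, at/before 7:00 PM → Trade Certificate not required.
[R6] is a registered nonprofit; closes 6:00 PM, at/before 9:00 PM → Municipal Permit not required.
[R7] sells alcoholic beverages → exempt from Trade Registration.
[R8] closes 6:00 PM, at/before 2:00 AM; sells alcoholic beverages → Compliance Registration not required.
[R9] sells goods at retail → Operating Registration required.
[R10] offers overnight accommodation; closes 6:00 PM, at/before 2:00 AM → Innkeeper License required.
[R11] closes 6:00 PM, at/before 11:00 PM → Late-Night Permit not required.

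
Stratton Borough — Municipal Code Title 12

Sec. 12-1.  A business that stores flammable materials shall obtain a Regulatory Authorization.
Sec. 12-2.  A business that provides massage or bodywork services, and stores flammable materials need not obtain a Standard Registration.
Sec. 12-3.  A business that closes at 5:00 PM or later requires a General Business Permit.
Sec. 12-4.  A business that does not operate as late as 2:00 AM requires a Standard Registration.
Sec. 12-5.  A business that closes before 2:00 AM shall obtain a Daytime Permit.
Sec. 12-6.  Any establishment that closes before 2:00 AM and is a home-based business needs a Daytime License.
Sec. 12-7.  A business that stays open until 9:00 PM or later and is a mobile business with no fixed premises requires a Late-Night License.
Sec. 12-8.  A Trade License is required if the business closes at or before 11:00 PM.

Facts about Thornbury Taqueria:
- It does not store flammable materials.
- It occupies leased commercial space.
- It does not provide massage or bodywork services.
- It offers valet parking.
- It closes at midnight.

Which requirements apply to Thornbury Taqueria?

Daytime Permit, General Business Permit, Standard Registration

Sec. 12-1. does not store flammable materials → Regulatory Authorization not required.
Sec. 12-2. does not provide massage or bodywork services; does not store flammable materials → Standard Registration exemption does not apply.
Sec. 12-3. closes midnight, after 5:00 PM → General Business Permit required.
Sec. 12-4. closes midnight, at/before 2:00 AM → Standard Registration required.
Sec. 12-5. closes midnight, at/before 2:00 AM → Daytime Permit required.
Sec. 12-6. closes midnight, at/before 2:00 AM; occupies leased commercial space (not: is a home-based business) → Daytime License not required.
Sec. 12-7. closes midnight, after 9:00 PM; occupies leased commercial space (not: is a mobile business with no fixed premises) → Late-Night License not required.
Sec. 12-8. closes midnight, after 11:00 PM → Trade License not required.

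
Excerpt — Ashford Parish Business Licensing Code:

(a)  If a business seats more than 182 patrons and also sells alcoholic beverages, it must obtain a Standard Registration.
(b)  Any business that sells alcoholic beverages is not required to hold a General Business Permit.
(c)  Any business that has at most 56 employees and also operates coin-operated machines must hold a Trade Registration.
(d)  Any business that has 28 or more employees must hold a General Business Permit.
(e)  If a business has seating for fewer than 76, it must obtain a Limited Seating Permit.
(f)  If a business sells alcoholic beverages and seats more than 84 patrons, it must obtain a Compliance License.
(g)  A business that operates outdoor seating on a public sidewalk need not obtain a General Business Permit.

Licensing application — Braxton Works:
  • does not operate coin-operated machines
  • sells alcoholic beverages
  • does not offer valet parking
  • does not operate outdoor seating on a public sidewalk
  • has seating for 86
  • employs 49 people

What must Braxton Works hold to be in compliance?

Compliance License

(a) seating 86 ≤ 182; sells alcoholic beverages → Standard Registration not required.
(b) sells alcoholic beverages → exempt from General Business Permit.
(c) employees 49 ≤ 56; does not operate coin-operated machines → Trade Registration not required.
(d) employees 49 ≥ 28 → General Business Permit required.
(e) seating 86 ≥ 76 → Limited Seating Permit not required.
(f) sells alcoholic beverages; seating 86 > 84 → Compliance License required.
(g) does not operate outdoor seating on a public sidewalk → General Business Permit exemption does not apply.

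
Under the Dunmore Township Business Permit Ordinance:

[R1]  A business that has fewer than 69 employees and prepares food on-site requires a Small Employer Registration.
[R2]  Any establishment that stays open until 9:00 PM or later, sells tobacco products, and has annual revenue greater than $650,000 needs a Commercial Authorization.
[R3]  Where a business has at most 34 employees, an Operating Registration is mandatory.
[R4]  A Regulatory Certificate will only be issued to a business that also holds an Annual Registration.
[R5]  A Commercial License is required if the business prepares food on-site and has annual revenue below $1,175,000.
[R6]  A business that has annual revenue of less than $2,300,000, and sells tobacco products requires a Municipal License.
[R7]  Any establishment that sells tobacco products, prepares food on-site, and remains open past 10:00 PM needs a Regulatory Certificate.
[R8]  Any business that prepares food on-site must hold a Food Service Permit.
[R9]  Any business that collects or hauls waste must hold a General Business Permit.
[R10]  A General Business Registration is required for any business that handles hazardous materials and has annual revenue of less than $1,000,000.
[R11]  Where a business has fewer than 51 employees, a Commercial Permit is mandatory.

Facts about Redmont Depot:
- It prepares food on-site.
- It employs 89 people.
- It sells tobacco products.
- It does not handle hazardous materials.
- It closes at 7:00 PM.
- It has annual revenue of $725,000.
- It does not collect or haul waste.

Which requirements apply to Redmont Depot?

[R1] employees 89 ≥ 69; prepares food on-site → Small Employer Registration not required.
[R2] closes 7:00 PM, at/before 9:00 PM; sells tobacco products; revenue $725,000 > $650,000 → Commercial Authorization not required.
[R3] employees 89 > 34 → Operating Registration not required.
[R4] Regulatory Certificate is not required → no effect.
[R5] prepares food on-site; revenue $725,000 < $1,175,000 → Commercial License required.
[R6] revenue $725,000 < $2,300,000; sells tobacco products → Municipal License required.
[R7] sells tobacco products; prepares food on-site; closes 7:00 PM, at/before 10:00 PM → Regulatory Certificate not required.
[R8] prepares food on-site → Food Service Permit required.
[R9] does not collect or haul waste → General Business Permit not required.
[R10] does not handle hazardous materials; revenue $725,000 < $1,000,000 → General Business Registration not required.
[R11] employees 89 ≥ 51 → Commercial Permit not required.

Commercial License, Food Service Permit, Municipal License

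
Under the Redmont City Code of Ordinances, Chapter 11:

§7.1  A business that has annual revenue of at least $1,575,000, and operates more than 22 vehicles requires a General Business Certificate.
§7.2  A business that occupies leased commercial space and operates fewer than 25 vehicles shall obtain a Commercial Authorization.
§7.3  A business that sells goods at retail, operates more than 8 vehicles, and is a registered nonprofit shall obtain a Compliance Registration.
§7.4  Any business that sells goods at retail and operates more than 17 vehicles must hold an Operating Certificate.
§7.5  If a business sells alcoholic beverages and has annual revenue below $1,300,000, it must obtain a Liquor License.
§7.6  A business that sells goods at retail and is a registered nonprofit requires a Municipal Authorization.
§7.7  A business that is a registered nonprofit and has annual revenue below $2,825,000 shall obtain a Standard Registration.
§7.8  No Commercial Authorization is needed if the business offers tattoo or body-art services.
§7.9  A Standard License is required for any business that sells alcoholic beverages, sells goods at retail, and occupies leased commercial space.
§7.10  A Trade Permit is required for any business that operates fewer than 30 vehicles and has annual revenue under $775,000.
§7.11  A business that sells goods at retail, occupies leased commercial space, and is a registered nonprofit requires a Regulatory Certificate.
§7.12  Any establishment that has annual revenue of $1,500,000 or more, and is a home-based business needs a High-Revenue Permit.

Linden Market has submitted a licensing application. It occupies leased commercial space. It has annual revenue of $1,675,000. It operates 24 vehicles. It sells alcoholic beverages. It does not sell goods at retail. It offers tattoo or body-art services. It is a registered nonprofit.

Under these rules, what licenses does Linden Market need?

§7.1 revenue $1,675,000 ≥ $1,575,000; vehicles 24 > 22 → General Business Certificate required.
§7.2 occupies leased commercial space; vehicles 24 < 25 → Commercial Authorization required.
§7.3 does not sell goods at retail; vehicles 24 > 8; is a registered nonprofit → Compliance Registration not required.
§7.4 does not sell goods at retail; vehicles 24 > 17 → Operating Certificate not required.
§7.5 sells alcoholic beverages; revenue $1,675,000 ≥ $1,300,000 → Liquor License not required.
§7.6 does not sell goods at retail; is a registered nonprofit → Municipal Authorization not required.
§7.7 is a registered nonprofit; revenue $1,675,000 < $2,825,000 → Standard Registration required.
§7.8 offers tattoo or body-art services → exempt from Commercial Authorization.
§7.9 sells alcoholic beverages; does not sell goods at retail; occupies leased commercial space → Standard License not required.
§7.10 vehicles 24 < 30; revenue $1,675,000 ≥ $775,000 → Trade Permit not required.
§7.11 does not sell goods at retail; occupies leased commercial space; is a registered nonprofit → Regulatory Certificate not required.
§7.12 revenue $1,675,000 ≥ $1,500,000; occupies leased commercial space (not: is a home-based business) → High-Revenue Permit not required.

General Business Certificate, Standard Registration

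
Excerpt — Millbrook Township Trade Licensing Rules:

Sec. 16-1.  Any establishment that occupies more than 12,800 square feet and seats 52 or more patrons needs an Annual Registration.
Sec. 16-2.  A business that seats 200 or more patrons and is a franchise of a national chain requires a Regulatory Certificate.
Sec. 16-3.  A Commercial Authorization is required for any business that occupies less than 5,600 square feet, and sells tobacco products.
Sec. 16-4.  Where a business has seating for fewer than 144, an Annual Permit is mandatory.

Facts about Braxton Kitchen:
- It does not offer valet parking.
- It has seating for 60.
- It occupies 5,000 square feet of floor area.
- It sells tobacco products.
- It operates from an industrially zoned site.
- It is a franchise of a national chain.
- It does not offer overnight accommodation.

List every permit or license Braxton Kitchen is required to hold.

Annual Permit, Commercial Authorization

Sec. 16-1. floor area 5,000 square feet ≤ 12,800 square feet; seating 60 ≥ 52 → Annual Registration not required.
Sec. 16-2. seating 60 < 200; is a franchise of a national chain → Regulatory Certificate not required.
Sec. 16-3. floor area 5,000 square feet < 5,600 square feet; sells tobacco products → Commercial Authorization required.
Sec. 16-4. seating 60 < 144 → Annual Permit required.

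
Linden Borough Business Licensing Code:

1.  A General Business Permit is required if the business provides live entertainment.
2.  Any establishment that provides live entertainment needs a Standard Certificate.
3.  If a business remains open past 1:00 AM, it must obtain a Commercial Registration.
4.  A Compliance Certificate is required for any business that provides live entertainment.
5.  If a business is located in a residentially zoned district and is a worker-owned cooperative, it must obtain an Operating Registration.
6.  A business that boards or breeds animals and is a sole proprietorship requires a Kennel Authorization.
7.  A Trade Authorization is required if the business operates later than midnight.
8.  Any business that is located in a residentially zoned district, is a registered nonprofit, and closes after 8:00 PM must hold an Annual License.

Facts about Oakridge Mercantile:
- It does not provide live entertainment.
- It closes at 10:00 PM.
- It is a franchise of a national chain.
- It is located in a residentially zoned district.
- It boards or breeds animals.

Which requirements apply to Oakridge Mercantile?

None

1. does not provide live entertainment → General Business Permit not required.
2. does not provide live entertainment → Standard Certificate not required.
3. closes 10:00 PM, at/before 1:00 AM → Commercial Registration not required.
4. does not provide live entertainment → Compliance Certificate not required.
5. is located in a residentially zoned district; is a franchise of a national chain (not: is a worker-owned cooperative) → Operating Registration not required.
6. boards or breeds animals; is a franchise of a national chain (not: is a sole proprietorship) → Kennel Authorization not required.
7. closes 10:00 PM, at/before midnight → Trade Authorization not required.
8. is located in a residentially zoned district; is a franchise of a national chain (not: is a registered nonprofit); closes 10:00 PM, after 8:00 PM → Annual License not required.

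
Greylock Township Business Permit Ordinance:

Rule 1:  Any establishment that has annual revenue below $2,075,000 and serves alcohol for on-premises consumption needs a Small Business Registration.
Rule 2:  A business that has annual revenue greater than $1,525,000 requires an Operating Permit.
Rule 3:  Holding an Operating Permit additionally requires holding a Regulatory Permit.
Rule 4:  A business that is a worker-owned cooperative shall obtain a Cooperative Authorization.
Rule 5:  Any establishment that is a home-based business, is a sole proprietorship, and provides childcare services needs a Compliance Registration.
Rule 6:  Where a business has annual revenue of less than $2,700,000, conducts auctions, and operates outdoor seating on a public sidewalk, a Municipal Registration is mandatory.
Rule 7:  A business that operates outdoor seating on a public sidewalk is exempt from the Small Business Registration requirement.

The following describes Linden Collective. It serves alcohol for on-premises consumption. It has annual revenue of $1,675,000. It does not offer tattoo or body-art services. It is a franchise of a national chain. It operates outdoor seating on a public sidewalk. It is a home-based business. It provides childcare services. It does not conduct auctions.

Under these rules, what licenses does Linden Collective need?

Operating Permit, Regulatory Permit

Rule 1: revenue $1,675,000 < $2,075,000; serves alcohol for on-premises consumption → Small Business Registration required.
Rule 2: revenue $1,675,000 > $1,525,000 → Operating Permit required.
Rule 3: Operating Permit is required → Regulatory Permit also required.
Rule 4: is a franchise of a national chain (not: is a worker-owned cooperative) → Cooperative Authorization not required.
Rule 5: is a home-based business; is a franchise of a national chain (not: is a sole proprietorship); provides childcare services → Compliance Registration not required.
Rule 6: revenue $1,675,000 < $2,700,000; does not conduct auctions; operates outdoor seating on a public sidewalk → Municipal Registration not required.
Rule 7: operates outdoor seating on a public sidewalk → exempt from Small Business Registration.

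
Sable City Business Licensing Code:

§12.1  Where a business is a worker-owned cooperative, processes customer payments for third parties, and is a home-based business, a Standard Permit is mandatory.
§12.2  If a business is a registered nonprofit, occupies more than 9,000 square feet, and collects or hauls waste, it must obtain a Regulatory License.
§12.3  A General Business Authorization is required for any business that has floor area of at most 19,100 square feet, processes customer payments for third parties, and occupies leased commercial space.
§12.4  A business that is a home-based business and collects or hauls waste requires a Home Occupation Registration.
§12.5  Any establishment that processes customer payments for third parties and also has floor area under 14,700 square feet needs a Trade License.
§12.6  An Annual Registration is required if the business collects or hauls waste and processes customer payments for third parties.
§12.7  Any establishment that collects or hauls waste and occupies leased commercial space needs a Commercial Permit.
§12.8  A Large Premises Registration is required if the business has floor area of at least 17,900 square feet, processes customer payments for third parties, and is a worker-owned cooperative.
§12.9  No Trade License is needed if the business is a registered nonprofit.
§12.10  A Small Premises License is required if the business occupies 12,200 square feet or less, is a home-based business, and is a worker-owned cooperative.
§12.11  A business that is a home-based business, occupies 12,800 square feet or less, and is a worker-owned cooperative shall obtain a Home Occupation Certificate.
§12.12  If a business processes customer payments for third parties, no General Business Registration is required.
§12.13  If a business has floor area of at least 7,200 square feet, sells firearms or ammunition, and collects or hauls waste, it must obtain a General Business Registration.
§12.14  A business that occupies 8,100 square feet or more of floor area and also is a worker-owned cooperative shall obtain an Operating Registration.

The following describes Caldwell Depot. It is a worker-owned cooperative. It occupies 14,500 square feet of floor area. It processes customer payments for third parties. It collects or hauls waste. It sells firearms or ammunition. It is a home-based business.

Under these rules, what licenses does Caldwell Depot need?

Annual Registration, Home Occupation Registration, Operating Registration, Standard Permit, Trade License

§12.1 is a worker-owned cooperative; processes customer payments for third parties; is a home-based business → Standard Permit required.
§12.2 is a worker-owned cooperative (not: is a registered nonprofit); floor area 14,500 square feet > 9,000 square feet; collects or hauls waste → Regulatory License not required.
§12.3 floor area 14,500 square feet ≤ 19,100 square feet; processes customer payments for third parties; is a home-based business (not: occupies leased commercial space) → General Business Authorization not required.
§12.4 is a home-based business; collects or hauls waste → Home Occupation Registration required.
§12.5 processes customer payments for third parties; floor area 14,500 square feet < 14,700 square feet → Trade License required.
§12.6 collects or hauls waste; processes customer payments for third parties → Annual Registration required.
§12.7 collects or hauls waste; is a home-based business (not: occupies leased commercial space) → Commercial Permit not required.
§12.8 floor area 14,500 square feet < 17,900 square feet; processes customer payments for third parties; is a worker-owned cooperative → Large Premises Registration not required.
§12.9 is a worker-owned cooperative (not: is a registered nonprofit) → Trade License exemption does not apply.
§12.10 floor area 14,500 square feet > 12,200 square feet; is a home-based business; is a worker-owned cooperative → Small Premises License not required.
§12.11 is a home-based business; floor area 14,500 square feet > 12,800 square feet; is a worker-owned cooperative → Home Occupation Certificate not required.
§12.12 processes customer payments for third parties → exempt from General Business Registration.
§12.13 floor area 14,500 square feet ≥ 7,200 square feet; sells firearms or ammunition; collects or hauls waste → General Business Registration required.
§12.14 floor area 14,500 square feet ≥ 8,100 square feet; is a worker-owned cooperative → Operating Registration required.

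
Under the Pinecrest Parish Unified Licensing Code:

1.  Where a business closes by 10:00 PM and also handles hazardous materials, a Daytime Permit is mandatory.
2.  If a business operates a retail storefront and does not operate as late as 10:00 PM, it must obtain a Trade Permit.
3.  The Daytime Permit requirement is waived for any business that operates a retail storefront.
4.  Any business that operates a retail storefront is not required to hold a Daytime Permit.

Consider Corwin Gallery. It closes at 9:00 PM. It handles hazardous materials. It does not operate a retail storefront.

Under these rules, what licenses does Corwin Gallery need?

1. closes 9:00 PM, at/before 10:00 PM; handles hazardous materials → Daytime Permit required.
2. does not operate a retail storefront; closes 9:00 PM, at/before 10:00 PM → Trade Permit not required.
3. does not operate a retail storefront → Daytime Permit exemption does not apply.
4. does not operate a retail storefront → Daytime Permit exemption does not apply.

Daytime Permit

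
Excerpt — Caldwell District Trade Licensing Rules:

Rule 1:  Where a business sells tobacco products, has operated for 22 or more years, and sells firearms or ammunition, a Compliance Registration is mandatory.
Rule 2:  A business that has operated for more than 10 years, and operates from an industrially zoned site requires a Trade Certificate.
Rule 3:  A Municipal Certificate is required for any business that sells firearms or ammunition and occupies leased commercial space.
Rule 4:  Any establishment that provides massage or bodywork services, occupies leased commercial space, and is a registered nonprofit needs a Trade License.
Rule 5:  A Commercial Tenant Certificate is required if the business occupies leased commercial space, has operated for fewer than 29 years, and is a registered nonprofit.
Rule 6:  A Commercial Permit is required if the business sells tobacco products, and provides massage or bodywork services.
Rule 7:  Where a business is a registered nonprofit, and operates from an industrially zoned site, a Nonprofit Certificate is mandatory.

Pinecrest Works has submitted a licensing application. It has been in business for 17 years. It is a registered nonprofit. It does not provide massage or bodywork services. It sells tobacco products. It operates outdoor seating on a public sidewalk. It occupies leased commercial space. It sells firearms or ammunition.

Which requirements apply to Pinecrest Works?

Commercial Tenant Certificate, Municipal Certificate

Rule 1: sells tobacco products; years in business 17 < 22; sells firearms or ammunition → Compliance Registration not required.
Rule 2: years in business 17 > 10; occupies leased commercial space (not: operates from an industrially zoned site) → Trade Certificate not required.
Rule 3: sells firearms or ammunition; occupies leased commercial space → Municipal Certificate required.
Rule 4: does not provide massage or bodywork services; occupies leased commercial space; is a registered nonprofit → Trade License not required.
Rule 5: occupies leased commercial space; years in business 17 < 29; is a registered nonprofit → Commercial Tenant Certificate required.
Rule 6: sells tobacco products; does not provide massage or bodywork services → Commercial Permit not required.
Rule 7: is a registered nonprofit; occupies leased commercial space (not: operates from an industrially zoned site) → Nonprofit Certificate not required.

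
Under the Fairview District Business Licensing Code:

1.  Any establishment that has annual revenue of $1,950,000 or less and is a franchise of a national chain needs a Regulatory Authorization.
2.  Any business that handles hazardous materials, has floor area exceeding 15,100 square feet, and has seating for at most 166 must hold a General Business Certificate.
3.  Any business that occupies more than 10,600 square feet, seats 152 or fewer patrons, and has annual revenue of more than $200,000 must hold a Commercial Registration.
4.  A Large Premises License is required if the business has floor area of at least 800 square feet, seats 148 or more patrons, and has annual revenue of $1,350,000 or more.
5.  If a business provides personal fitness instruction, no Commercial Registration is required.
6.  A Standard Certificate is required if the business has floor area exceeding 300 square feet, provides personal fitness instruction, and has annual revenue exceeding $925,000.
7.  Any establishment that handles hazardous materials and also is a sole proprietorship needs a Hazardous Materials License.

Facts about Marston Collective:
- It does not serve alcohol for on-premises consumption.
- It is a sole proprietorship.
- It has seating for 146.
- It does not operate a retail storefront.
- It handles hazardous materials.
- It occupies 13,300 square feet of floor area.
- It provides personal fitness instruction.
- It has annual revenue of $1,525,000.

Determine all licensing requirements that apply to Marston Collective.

Hazardous Materials License, Standard Certificate

1. revenue $1,525,000 ≤ $1,950,000; is a sole proprietorship (not: is a franchise of a national chain) → Regulatory Authorization not required.
2. handles hazardous materials; floor area 13,300 square feet ≤ 15,100 square feet; seating 146 ≤ 166 → General Business Certificate not required.
3. floor area 13,300 square feet > 10,600 square feet; seating 146 ≤ 152; revenue $1,525,000 > $200,000 → Commercial Registration required.
4. floor area 13,300 square feet ≥ 800 square feet; seating 146 < 148; revenue $1,525,000 ≥ $1,350,000 → Large Premises License not required.
5. provides personal fitness instruction → exempt from Commercial Registration.
6. floor area 13,300 square feet > 300 square feet; provides personal fitness instruction; revenue $1,525,000 > $925,000 → Standard Certificate required.
7. handles hazardous materials; is a sole proprietorship → Hazardous Materials License required.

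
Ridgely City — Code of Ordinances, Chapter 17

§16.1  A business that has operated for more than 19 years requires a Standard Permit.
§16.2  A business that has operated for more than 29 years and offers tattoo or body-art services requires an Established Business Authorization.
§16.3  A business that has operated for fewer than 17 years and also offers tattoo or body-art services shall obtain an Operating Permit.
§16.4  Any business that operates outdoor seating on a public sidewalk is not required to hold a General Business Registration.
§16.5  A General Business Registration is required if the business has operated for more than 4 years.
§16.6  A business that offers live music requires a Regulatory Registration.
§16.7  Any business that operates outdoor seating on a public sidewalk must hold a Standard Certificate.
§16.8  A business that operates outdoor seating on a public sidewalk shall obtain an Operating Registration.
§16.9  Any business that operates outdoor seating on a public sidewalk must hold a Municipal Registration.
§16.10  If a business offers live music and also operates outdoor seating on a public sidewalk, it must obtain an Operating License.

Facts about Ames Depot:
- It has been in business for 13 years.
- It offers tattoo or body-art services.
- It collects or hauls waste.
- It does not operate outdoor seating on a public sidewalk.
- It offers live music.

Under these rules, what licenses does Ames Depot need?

§16.1 years in business 13 ≤ 19 → Standard Permit not required.
§16.2 years in business 13 ≤ 29; offers tattoo or body-art services → Established Business Authorization not required.
§16.3 years in business 13 < 17; offers tattoo or body-art services → Operating Permit required.
§16.4 does not operate outdoor seating on a public sidewalk → General Business Registration exemption does not apply.
§16.5 years in business 13 > 4 → General Business Registration required.
§16.6 offers live music → Regulatory Registration required.
§16.7 does not operate outdoor seating on a public sidewalk → Standard Certificate not required.
§16.8 does not operate outdoor seating on a public sidewalk → Operating Registration not required.
§16.9 does not operate outdoor seating on a public sidewalk → Municipal Registration not required.
§16.10 offers live music; does not operate outdoor seating on a public sidewalk → Operating License not required.

General Business Registration, Operating Permit, Regulatory Registration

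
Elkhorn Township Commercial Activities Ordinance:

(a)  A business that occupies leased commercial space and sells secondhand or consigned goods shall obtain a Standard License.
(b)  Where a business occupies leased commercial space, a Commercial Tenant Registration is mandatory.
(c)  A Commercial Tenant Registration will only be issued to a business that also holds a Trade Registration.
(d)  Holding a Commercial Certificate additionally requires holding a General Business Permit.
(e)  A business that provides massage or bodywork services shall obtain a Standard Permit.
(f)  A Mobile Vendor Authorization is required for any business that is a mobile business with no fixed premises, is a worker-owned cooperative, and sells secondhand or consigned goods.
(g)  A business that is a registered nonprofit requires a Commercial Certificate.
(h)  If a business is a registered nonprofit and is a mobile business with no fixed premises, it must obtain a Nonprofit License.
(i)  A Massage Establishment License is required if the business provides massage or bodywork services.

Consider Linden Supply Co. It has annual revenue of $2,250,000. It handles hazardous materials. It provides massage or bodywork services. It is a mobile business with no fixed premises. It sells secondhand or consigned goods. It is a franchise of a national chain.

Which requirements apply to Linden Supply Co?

Massage Establishment License, Standard Permit

(a) is a mobile business with no fixed premises (not: occupies leased commercial space); sells secondhand or consigned goods → Standard License not required.
(b) is a mobile business with no fixed premises (not: occupies leased commercial space) → Commercial Tenant Registration not required.
(c) Commercial Tenant Registration is not required → no effect.
(d) Commercial Certificate is not required → no effect.
(e) provides massage or bodywork services → Standard Permit required.
(f) is a mobile business with no fixed premises; is a franchise of a national chain (not: is a worker-owned cooperative); sells secondhand or consigned goods → Mobile Vendor Authorization not required.
(g) is a franchise of a national chain (not: is a registered nonprofit) → Commercial Certificate not required.
(h) is a franchise of a national chain (not: is a registered nonprofit); is a mobile business with no fixed premises → Nonprofit License not required.
(i) provides massage or bodywork services → Massage Establishment License required.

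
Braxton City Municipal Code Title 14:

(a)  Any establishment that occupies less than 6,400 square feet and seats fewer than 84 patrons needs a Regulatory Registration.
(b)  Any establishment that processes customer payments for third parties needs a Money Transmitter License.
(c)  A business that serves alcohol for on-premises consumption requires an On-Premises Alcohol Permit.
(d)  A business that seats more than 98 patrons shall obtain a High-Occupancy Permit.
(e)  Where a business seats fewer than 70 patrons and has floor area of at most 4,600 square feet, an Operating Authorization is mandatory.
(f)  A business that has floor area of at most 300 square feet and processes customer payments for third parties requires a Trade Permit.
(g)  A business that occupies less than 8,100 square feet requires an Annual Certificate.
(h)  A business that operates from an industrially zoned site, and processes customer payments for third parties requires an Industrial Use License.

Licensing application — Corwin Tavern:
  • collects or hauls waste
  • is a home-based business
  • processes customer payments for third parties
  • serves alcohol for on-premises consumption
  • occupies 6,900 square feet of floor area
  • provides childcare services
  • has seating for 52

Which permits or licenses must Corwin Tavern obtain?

Annual Certificate, Money Transmitter License, On-Premises Alcohol Permit

(a) floor area 6,900 square feet ≥ 6,400 square feet; seating 52 < 84 → Regulatory Registration not required.
(b) processes customer payments for third parties → Money Transmitter License required.
(c) serves alcohol for on-premises consumption → On-Premises Alcohol Permit required.
(d) seating 52 ≤ 98 → High-Occupancy Permit not required.
(e) seating 52 < 70; floor area 6,900 square feet > 4,600 square feet → Operating Authorization not required.
(f) floor area 6,900 square feet > 300 square feet; processes customer payments for third parties → Trade Permit not required.
(g) floor area 6,900 square feet < 8,100 square feet → Annual Certificate required.
(h) is a home-based business (not: operates from an industrially zoned site); processes customer payments for third parties → Industrial Use License not required.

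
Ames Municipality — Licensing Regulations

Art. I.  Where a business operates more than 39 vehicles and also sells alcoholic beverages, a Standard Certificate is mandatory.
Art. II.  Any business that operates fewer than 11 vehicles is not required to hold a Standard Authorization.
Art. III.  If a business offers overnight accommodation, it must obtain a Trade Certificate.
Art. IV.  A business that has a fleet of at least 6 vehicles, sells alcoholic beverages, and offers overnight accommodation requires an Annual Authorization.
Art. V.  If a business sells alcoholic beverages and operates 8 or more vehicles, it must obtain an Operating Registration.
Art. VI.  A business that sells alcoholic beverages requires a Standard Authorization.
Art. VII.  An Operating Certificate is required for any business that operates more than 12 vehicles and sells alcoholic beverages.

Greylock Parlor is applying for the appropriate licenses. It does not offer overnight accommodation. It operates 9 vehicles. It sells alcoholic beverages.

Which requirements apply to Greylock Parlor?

Art. I. vehicles 9 ≤ 39; sells alcoholic beverages → Standard Certificate not required.
Art. II. vehicles 9 < 11 → exempt from Standard Authorization.
Art. III. does not offer overnight accommodation → Trade Certificate not required.
Art. IV. vehicles 9 ≥ 6; sells alcoholic beverages; does not offer overnight accommodation → Annual Authorization not required.
Art. V. sells alcoholic beverages; vehicles 9 ≥ 8 → Operating Registration required.
Art. VI. sells alcoholic beverages → Standard Authorization required.
Art. VII. vehicles 9 ≤ 12; sells alcoholic beverages → Operating Certificate not required.

Operating Registration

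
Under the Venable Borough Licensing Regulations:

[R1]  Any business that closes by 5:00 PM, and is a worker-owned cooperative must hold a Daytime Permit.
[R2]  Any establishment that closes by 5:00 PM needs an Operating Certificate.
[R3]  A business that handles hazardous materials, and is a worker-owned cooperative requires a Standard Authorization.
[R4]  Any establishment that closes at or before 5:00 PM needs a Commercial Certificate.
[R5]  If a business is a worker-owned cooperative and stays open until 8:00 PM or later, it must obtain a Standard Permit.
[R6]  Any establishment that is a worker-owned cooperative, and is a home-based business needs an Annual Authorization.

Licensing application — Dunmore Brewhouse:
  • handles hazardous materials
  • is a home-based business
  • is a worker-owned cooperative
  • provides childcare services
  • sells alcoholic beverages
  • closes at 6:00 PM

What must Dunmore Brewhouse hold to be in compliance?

[R1] closes 6:00 PM, after 5:00 PM; is a worker-owned cooperative → Daytime Permit not required.
[R2] closes 6:00 PM, after 5:00 PM → Operating Certificate not required.
[R3] handles hazardous materials; is a worker-owned cooperative → Standard Authorization required.
[R4] closes 6:00 PM, after 5:00 PM → Commercial Certificate not required.
[R5] is a worker-owned cooperative; closes 6:00 PM, at/before 8:00 PM → Standard Permit not required.
[R6] is a worker-owned cooperative; is a home-based business → Annual Authorization required.

Annual Authorization, Standard Authorization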